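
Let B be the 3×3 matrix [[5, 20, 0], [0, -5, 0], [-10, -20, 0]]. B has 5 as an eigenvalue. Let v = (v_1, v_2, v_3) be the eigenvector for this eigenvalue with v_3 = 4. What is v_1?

B − 5I = [[0, 20, 0], [0, -10, 0], [-10, -20, -5]].
Solving (B − 5I)v = 0 gives the eigenspace spanned by (-2, 0, 4).
With v_3 = 4, v = (-2, 0, 4), so v_1 = -2.

-2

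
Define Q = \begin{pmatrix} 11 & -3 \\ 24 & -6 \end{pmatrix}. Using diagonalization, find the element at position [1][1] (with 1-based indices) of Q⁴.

601

Characteristic polynomial: λ^2 - 5λ + 6 = (λ - 3)(λ - 2), so the eigenvalues are 2, 3.
λ=3: eigenvector (-3, -8).
λ=2: eigenvector (1, 3).
P = [[-3, 1], [-8, 3]], D = diag(3, 2), P⁻¹ = [[-3, 1], [-8, 3]].
Q⁴ = P·diag(81, 16)·P⁻¹ = [[601, -195], [1560, -504]].
The requested entry is 601.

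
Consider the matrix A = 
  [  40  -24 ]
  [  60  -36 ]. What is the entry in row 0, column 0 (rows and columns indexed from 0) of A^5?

10240

Characteristic polynomial: μ^2 - 4μ = μ(μ - 4), so the eigenvalues are 0, 4.
μ=0: eigenvector (3, 5).
μ=4: eigenvector (-2, -3).
P = [[3, -2], [5, -3]], D = diag(0, 4), P⁻¹ = [[-3, 2], [-5, 3]].
A⁵ = P·diag(0, 1024)·P⁻¹ = [[10240, -6144], [15360, -9216]].
The requested entry is 10240.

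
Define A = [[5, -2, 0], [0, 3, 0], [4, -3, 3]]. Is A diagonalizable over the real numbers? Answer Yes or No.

Characteristic polynomial: p(s) = s^3 - 11s^2 + 39s - 45 = (s - 5)(s - 3)^2.
s = 3 has algebraic multiplicity 2; rank(A − 3I) = 2, so geometric multiplicity = 1.
Geometric multiplicity < algebraic multiplicity, so A is not diagonalizable.

No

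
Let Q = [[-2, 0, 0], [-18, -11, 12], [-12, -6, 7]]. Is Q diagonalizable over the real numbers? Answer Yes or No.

Yes

Characteristic polynomial: p(s) = s^3 + 6s^2 + 3s - 10 = (s - 1)(s + 2)(s + 5).
All 3 eigenvalues are distinct, so Q is diagonalizable.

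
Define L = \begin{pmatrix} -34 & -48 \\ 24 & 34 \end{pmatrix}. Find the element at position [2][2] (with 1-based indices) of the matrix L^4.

Characteristic polynomial: t^2 - 4 = (t - 2)(t + 2), so the eigenvalues are -2, 2.
t=-2: eigenvector (3, -2).
t=2: eigenvector (4, -3).
P = [[3, 4], [-2, -3]], D = diag(-2, 2), P⁻¹ = [[3, 4], [-2, -3]].
L⁴ = P·diag(16, 16)·P⁻¹ = [[16, 0], [0, 16]].
The requested entry is 16.

16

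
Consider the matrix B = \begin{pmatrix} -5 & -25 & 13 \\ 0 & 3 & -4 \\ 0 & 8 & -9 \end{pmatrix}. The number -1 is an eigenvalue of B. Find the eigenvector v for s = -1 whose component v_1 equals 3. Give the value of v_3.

B + 1I = [[-4, -25, 13], [0, 4, -4], [0, 8, -8]].
Solving (B + 1I)v = 0 gives the eigenspace spanned by (3, -1, -1).
With v_1 = 3, v = (3, -1, -1), so v_3 = -1.

-1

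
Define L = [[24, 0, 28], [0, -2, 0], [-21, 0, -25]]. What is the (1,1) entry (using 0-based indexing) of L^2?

Characteristic polynomial: t^3 + 3t^2 - 10t - 24 = (t - 3)(t + 2)(t + 4), so the eigenvalues are -4, -2, 3.
t=-2: eigenvector (0, 1, 0).
t=-4: eigenvector (1, 0, -1).
t=3: eigenvector (4, 0, -3).
P = [[0, 1, 4], [1, 0, 0], [0, -1, -3]], D = diag(-2, -4, 3), P⁻¹ = [[0, 1, 0], [-3, 0, -4], [1, 0, 1]].
L² = P·diag(4, 16, 9)·P⁻¹ = [[-12, 0, -28], [0, 4, 0], [21, 0, 37]].
The requested entry is 4.

4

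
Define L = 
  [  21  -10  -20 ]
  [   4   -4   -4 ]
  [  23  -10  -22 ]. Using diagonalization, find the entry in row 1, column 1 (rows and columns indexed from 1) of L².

Characteristic polynomial: r^3 + 5r^2 + 2r - 8 = (r - 1)(r + 2)(r + 4), so the eigenvalues are -4, -2, 1.
r=1: eigenvector (1, 0, 1).
r=-4: eigenvector (2, 1, 2).
r=-2: eigenvector (0, -2, 1).
P = [[1, 2, 0], [0, 1, -2], [1, 2, 1]], D = diag(1, -4, -2), P⁻¹ = [[5, -2, -4], [-2, 1, 2], [-1, 0, 1]].
L² = P·diag(1, 16, 4)·P⁻¹ = [[-59, 30, 60], [-24, 16, 24], [-63, 30, 64]].
The requested entry is -59.

-59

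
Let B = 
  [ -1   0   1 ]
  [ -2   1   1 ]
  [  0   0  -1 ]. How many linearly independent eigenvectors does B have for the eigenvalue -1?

B + 1I = [[0, 0, 1], [-2, 2, 1], [0, 0, 0]].
This matrix has rank 2, so its null space has dimension 3 − 2 = 1.

1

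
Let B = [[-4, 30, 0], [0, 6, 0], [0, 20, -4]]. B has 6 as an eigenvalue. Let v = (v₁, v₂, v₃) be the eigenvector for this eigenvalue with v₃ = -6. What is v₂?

B − 6I = [[-10, 30, 0], [0, 0, 0], [0, 20, -10]].
Solving (B − 6I)v = 0 gives the eigenspace spanned by (-9, -3, -6).
With v₃ = -6, v = (-9, -3, -6), so v₂ = -3.

-3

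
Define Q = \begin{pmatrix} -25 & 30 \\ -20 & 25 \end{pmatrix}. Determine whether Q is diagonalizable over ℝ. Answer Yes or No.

Yes

Characteristic polynomial: p(μ) = μ^2 - 25 = (μ - 5)(μ + 5).
All 2 eigenvalues are distinct, so Q is diagonalizable.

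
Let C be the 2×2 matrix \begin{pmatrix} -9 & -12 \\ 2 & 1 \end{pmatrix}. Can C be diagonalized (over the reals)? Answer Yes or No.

Characteristic polynomial: p(λ) = λ^2 + 8λ + 15 = (λ + 3)(λ + 5).
All 2 eigenvalues are distinct, so C is diagonalizable.

Yes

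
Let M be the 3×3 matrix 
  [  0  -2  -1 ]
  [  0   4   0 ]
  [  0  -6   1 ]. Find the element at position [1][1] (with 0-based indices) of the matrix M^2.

16

Characteristic polynomial: t^3 - 5t^2 + 4t = t(t - 4)(t - 1), so the eigenvalues are 0, 1, 4.
t=1: eigenvector (-1, 0, 1).
t=4: eigenvector (0, 1, -2).
t=0: eigenvector (1, 0, 0).
P = [[-1, 0, 1], [0, 1, 0], [1, -2, 0]], D = diag(1, 4, 0), P⁻¹ = [[0, 2, 1], [0, 1, 0], [1, 2, 1]].
M² = P·diag(1, 16, 0)·P⁻¹ = [[0, -2, -1], [0, 16, 0], [0, -30, 1]].
The requested entry is 16.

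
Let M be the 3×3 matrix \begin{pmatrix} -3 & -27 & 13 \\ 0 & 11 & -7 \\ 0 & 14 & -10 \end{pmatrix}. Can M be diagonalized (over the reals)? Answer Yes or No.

Characteristic polynomial: p(λ) = λ^3 + 2λ^2 - 15λ - 36 = (λ - 4)(λ + 3)^2.
λ = -3 has algebraic multiplicity 2; rank(M + 3I) = 2, so geometric multiplicity = 1.
Geometric multiplicity < algebraic multiplicity, so M is not diagonalizable.

No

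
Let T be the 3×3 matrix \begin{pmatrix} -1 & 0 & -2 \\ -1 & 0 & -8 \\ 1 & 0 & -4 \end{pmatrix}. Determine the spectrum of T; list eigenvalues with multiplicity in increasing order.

Characteristic polynomial: p(λ) = λ^3 + 5λ^2 + 6λ = λ(λ + 2)(λ + 3).
Roots (with multiplicity): -3, -2, 0.

-3, -2, 0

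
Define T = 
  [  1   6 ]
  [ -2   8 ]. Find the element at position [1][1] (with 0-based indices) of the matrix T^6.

50212

Characteristic polynomial: r^2 - 9r + 20 = (r - 5)(r - 4), so the eigenvalues are 4, 5.
r=5: eigenvector (3, 2).
r=4: eigenvector (-2, -1).
P = [[3, -2], [2, -1]], D = diag(5, 4), P⁻¹ = [[-1, 2], [-2, 3]].
T⁶ = P·diag(15625, 4096)·P⁻¹ = [[-30491, 69174], [-23058, 50212]].
The requested entry is 50212.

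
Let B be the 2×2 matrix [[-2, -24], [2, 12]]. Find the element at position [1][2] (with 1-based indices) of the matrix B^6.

-510720

Characteristic polynomial: r^2 - 10r + 24 = (r - 6)(r - 4), so the eigenvalues are 4, 6.
r=4: eigenvector (4, -1).
r=6: eigenvector (-3, 1).
P = [[4, -3], [-1, 1]], D = diag(4, 6), P⁻¹ = [[1, 3], [1, 4]].
B⁶ = P·diag(4096, 46656)·P⁻¹ = [[-123584, -510720], [42560, 174336]].
The requested entry is -510720.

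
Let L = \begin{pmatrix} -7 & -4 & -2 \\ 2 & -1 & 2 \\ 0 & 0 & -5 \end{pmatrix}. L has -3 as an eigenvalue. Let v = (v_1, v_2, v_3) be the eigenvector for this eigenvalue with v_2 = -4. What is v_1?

L + 3I = [[-4, -4, -2], [2, 2, 2], [0, 0, -2]].
Solving (L + 3I)v = 0 gives the eigenspace spanned by (4, -4, 0).
With v_2 = -4, v = (4, -4, 0), so v_1 = 4.

4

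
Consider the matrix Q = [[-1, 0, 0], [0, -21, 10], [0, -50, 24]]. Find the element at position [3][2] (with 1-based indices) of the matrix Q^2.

-150

Characteristic polynomial: s^3 - 2s^2 - 7s - 4 = (s - 4)(s + 1)^2, so the eigenvalues are -1, -1, 4.
s=-1: eigenvector (1, -1, -2).
s=-1: eigenvector (0, 1, 2).
s=4: eigenvector (0, 2, 5).
P = [[1, 0, 0], [-1, 1, 2], [-2, 2, 5]], D = diag(-1, -1, 4), P⁻¹ = [[1, 0, 0], [1, 5, -2], [0, -2, 1]].
Q² = P·diag(1, 1, 16)·P⁻¹ = [[1, 0, 0], [0, -59, 30], [0, -150, 76]].
The requested entry is -150.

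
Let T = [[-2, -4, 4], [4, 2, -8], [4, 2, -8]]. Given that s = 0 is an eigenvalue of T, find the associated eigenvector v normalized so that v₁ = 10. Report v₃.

5

T = [[-2, -4, 4], [4, 2, -8], [4, 2, -8]].
Solving (T)v = 0 gives the eigenspace spanned by (10, 0, 5).
With v₁ = 10, v = (10, 0, 5), so v₃ = 5.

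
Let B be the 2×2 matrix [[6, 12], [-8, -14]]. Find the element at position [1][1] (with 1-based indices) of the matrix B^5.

15456

Characteristic polynomial: t^2 + 8t + 12 = (t + 2)(t + 6), so the eigenvalues are -6, -2.
t=-2: eigenvector (3, -2).
t=-6: eigenvector (-1, 1).
P = [[3, -1], [-2, 1]], D = diag(-2, -6), P⁻¹ = [[1, 1], [2, 3]].
B⁵ = P·diag(-32, -7776)·P⁻¹ = [[15456, 23232], [-15488, -23264]].
The requested entry is 15456.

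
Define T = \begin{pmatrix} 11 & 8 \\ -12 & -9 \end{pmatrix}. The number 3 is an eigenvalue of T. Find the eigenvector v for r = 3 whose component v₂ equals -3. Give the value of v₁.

3

T − 3I = [[8, 8], [-12, -12]].
Solving (T − 3I)v = 0 gives the eigenspace spanned by (3, -3).
With v₂ = -3, v = (3, -3), so v₁ = 3.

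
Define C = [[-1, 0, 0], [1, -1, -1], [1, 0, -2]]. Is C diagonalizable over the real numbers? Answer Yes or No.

Characteristic polynomial: p(t) = t^3 + 4t^2 + 5t + 2 = (t + 1)^2(t + 2).
t = -1 has algebraic multiplicity 2; rank(C + 1I) = 1, so geometric multiplicity = 2.
Every eigenvalue has geometric = algebraic multiplicity, so C is diagonalizable.

Yes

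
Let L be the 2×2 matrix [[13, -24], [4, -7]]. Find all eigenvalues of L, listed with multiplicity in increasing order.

Characteristic polynomial: p(μ) = μ^2 - 6μ + 5 = (μ - 5)(μ - 1).
Roots (with multiplicity): 1, 5.

1, 5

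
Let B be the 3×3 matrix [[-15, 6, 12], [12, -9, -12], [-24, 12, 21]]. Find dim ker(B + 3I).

B + 3I = [[-12, 6, 12], [12, -6, -12], [-24, 12, 24]].
This matrix has rank 1, so its null space has dimension 3 − 1 = 2.

2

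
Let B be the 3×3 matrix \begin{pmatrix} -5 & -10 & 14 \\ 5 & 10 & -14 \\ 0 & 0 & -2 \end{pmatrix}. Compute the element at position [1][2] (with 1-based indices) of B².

Characteristic polynomial: λ^3 - 3λ^2 - 10λ = λ(λ - 5)(λ + 2), so the eigenvalues are -2, 0, 5.
λ=5: eigenvector (1, -1, 0).
λ=0: eigenvector (2, -1, 0).
λ=-2: eigenvector (-2, 2, 1).
P = [[1, 2, -2], [-1, -1, 2], [0, 0, 1]], D = diag(5, 0, -2), P⁻¹ = [[-1, -2, 2], [1, 1, 0], [0, 0, 1]].
B² = P·diag(25, 0, 4)·P⁻¹ = [[-25, -50, 42], [25, 50, -42], [0, 0, 4]].
The requested entry is -50.

-50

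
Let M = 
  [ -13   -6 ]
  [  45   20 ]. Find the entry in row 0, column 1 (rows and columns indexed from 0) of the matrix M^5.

-6186

Characteristic polynomial: s^2 - 7s + 10 = (s - 5)(s - 2), so the eigenvalues are 2, 5.
s=5: eigenvector (1, -3).
s=2: eigenvector (2, -5).
P = [[1, 2], [-3, -5]], D = diag(5, 2), P⁻¹ = [[-5, -2], [3, 1]].
M⁵ = P·diag(3125, 32)·P⁻¹ = [[-15433, -6186], [46395, 18590]].
The requested entry is -6186.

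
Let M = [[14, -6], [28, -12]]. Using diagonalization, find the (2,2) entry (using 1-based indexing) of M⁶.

-384

Characteristic polynomial: μ^2 - 2μ = μ(μ - 2), so the eigenvalues are 0, 2.
μ=2: eigenvector (1, 2).
μ=0: eigenvector (3, 7).
P = [[1, 3], [2, 7]], D = diag(2, 0), P⁻¹ = [[7, -3], [-2, 1]].
M⁶ = P·diag(64, 0)·P⁻¹ = [[448, -192], [896, -384]].
The requested entry is -384.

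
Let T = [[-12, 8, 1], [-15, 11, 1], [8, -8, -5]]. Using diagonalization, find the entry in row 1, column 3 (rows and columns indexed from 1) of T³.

61

Characteristic polynomial: s^3 + 6s^2 - 7s - 60 = (s - 3)(s + 4)(s + 5), so the eigenvalues are -5, -4, 3.
s=-4: eigenvector (1, 1, 0).
s=3: eigenvector (1, 2, -1).
s=-5: eigenvector (-1, -1, 1).
P = [[1, 1, -1], [1, 2, -1], [0, -1, 1]], D = diag(-4, 3, -5), P⁻¹ = [[1, 0, 1], [-1, 1, 0], [-1, 1, 1]].
T³ = P·diag(-64, 27, -125)·P⁻¹ = [[-216, 152, 61], [-243, 179, 61], [152, -152, -125]].
The requested entry is 61.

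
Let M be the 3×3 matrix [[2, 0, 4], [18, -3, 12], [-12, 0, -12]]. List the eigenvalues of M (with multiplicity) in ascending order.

-6, -4, -3

Characteristic polynomial: p(r) = r^3 + 13r^2 + 54r + 72 = (r + 3)(r + 4)(r + 6).
Roots (with multiplicity): -6, -4, -3.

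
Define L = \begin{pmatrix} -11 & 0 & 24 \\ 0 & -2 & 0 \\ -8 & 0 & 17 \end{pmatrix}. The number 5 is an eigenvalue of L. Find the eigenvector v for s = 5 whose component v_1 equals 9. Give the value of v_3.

L − 5I = [[-16, 0, 24], [0, -7, 0], [-8, 0, 12]].
Solving (L − 5I)v = 0 gives the eigenspace spanned by (9, 0, 6).
With v_1 = 9, v = (9, 0, 6), so v_3 = 6.

6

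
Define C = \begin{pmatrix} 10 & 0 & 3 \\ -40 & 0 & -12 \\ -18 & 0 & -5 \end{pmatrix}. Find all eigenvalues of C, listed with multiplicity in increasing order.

0, 1, 4

Characteristic polynomial: p(s) = s^3 - 5s^2 + 4s = s(s - 4)(s - 1).
Roots (with multiplicity): 0, 1, 4.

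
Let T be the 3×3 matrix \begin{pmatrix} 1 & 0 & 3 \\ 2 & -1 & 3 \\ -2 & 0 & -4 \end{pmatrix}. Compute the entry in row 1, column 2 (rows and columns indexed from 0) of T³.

Characteristic polynomial: s^3 + 4s^2 + 5s + 2 = (s + 1)^2(s + 2), so the eigenvalues are -2, -1, -1.
s=-1: eigenvector (0, 1, 0).
s=-1: eigenvector (3, 3, -2).
s=-2: eigenvector (-1, -1, 1).
P = [[0, 3, -1], [1, 3, -1], [0, -2, 1]], D = diag(-1, -1, -2), P⁻¹ = [[-1, 1, 0], [1, 0, 1], [2, 0, 3]].
T³ = P·diag(-1, -1, -8)·P⁻¹ = [[13, 0, 21], [14, -1, 21], [-14, 0, -22]].
The requested entry is 21.

21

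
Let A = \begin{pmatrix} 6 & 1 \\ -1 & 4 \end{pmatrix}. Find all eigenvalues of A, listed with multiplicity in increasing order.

Characteristic polynomial: p(μ) = μ^2 - 10μ + 25 = (μ - 5)^2.
Roots (with multiplicity): 5, 5.

5, 5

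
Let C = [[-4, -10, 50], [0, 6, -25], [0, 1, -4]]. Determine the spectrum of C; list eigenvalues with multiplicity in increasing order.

Characteristic polynomial: p(λ) = λ^3 + 2λ^2 - 7λ + 4 = (λ - 1)^2(λ + 4).
Roots (with multiplicity): -4, 1, 1.

-4, 1, 1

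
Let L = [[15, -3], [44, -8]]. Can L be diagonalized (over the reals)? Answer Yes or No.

Yes

Characteristic polynomial: p(λ) = λ^2 - 7λ + 12 = (λ - 4)(λ - 3).
All 2 eigenvalues are distinct, so L is diagonalizable.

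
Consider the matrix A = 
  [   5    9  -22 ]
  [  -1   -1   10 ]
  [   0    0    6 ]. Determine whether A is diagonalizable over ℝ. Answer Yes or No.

No

Characteristic polynomial: p(λ) = λ^3 - 10λ^2 + 28λ - 24 = (λ - 6)(λ - 2)^2.
λ = 2 has algebraic multiplicity 2; rank(A − 2I) = 2, so geometric multiplicity = 1.
Geometric multiplicity < algebraic multiplicity, so A is not diagonalizable.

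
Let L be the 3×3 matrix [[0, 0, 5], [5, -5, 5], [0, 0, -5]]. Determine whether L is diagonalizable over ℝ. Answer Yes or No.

Yes

Characteristic polynomial: p(s) = s^3 + 10s^2 + 25s = s(s + 5)^2.
s = -5 has algebraic multiplicity 2; rank(L + 5I) = 1, so geometric multiplicity = 2.
Every eigenvalue has geometric = algebraic multiplicity, so L is diagonalizable.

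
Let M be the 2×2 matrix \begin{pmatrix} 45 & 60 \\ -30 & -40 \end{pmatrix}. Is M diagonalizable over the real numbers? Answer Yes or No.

Yes

Characteristic polynomial: p(λ) = λ^2 - 5λ = λ(λ - 5).
All 2 eigenvalues are distinct, so M is diagonalizable.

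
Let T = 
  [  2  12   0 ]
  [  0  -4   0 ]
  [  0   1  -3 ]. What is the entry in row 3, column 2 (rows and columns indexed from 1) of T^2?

Characteristic polynomial: r^3 + 5r^2 - 2r - 24 = (r - 2)(r + 3)(r + 4), so the eigenvalues are -4, -3, 2.
r=2: eigenvector (1, 0, 0).
r=-4: eigenvector (-2, 1, -1).
r=-3: eigenvector (0, 0, 1).
P = [[1, -2, 0], [0, 1, 0], [0, -1, 1]], D = diag(2, -4, -3), P⁻¹ = [[1, 2, 0], [0, 1, 0], [0, 1, 1]].
T² = P·diag(4, 16, 9)·P⁻¹ = [[4, -24, 0], [0, 16, 0], [0, -7, 9]].
The requested entry is -7.

-7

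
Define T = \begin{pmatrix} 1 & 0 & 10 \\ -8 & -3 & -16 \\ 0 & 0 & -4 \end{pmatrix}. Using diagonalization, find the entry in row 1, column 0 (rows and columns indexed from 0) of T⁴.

Characteristic polynomial: λ^3 + 6λ^2 + 5λ - 12 = (λ - 1)(λ + 3)(λ + 4), so the eigenvalues are -4, -3, 1.
λ=1: eigenvector (1, -2, 0).
λ=-3: eigenvector (0, 1, 0).
λ=-4: eigenvector (-2, 0, 1).
P = [[1, 0, -2], [-2, 1, 0], [0, 0, 1]], D = diag(1, -3, -4), P⁻¹ = [[1, 0, 2], [2, 1, 4], [0, 0, 1]].
T⁴ = P·diag(1, 81, 256)·P⁻¹ = [[1, 0, -510], [160, 81, 320], [0, 0, 256]].
The requested entry is 160.

160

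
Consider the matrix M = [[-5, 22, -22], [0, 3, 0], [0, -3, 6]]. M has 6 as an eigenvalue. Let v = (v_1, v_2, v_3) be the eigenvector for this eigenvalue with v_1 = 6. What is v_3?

-3

M − 6I = [[-11, 22, -22], [0, -3, 0], [0, -3, 0]].
Solving (M − 6I)v = 0 gives the eigenspace spanned by (6, 0, -3).
With v_1 = 6, v = (6, 0, -3), so v_3 = -3.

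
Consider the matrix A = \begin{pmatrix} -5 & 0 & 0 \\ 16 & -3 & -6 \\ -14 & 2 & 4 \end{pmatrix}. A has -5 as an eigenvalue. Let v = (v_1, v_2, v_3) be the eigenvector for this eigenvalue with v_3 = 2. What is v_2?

A + 5I = [[0, 0, 0], [16, 2, -6], [-14, 2, 9]].
Solving (A + 5I)v = 0 gives the eigenspace spanned by (1, -2, 2).
With v_3 = 2, v = (1, -2, 2), so v_2 = -2.

-2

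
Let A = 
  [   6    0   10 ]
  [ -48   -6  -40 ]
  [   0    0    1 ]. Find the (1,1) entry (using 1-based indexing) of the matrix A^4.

1296

Characteristic polynomial: λ^3 - λ^2 - 36λ + 36 = (λ - 6)(λ - 1)(λ + 6), so the eigenvalues are -6, 1, 6.
λ=6: eigenvector (1, -4, 0).
λ=-6: eigenvector (0, 1, 0).
λ=1: eigenvector (-2, 8, 1).
P = [[1, 0, -2], [-4, 1, 8], [0, 0, 1]], D = diag(6, -6, 1), P⁻¹ = [[1, 0, 2], [4, 1, 0], [0, 0, 1]].
A⁴ = P·diag(1296, 1296, 1)·P⁻¹ = [[1296, 0, 2590], [0, 1296, -10360], [0, 0, 1]].
The requested entry is 1296.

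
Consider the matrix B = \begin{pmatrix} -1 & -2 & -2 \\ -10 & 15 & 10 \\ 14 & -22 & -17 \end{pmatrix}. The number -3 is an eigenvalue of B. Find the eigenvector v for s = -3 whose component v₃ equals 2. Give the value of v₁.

B + 3I = [[2, -2, -2], [-10, 18, 10], [14, -22, -14]].
Solving (B + 3I)v = 0 gives the eigenspace spanned by (2, 0, 2).
With v₃ = 2, v = (2, 0, 2), so v₁ = 2.

2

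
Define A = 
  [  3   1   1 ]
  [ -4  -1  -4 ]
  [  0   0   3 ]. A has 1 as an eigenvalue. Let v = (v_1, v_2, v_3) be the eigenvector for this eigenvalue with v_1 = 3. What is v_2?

A − 1I = [[2, 1, 1], [-4, -2, -4], [0, 0, 2]].
Solving (A − 1I)v = 0 gives the eigenspace spanned by (3, -6, 0).
With v_1 = 3, v = (3, -6, 0), so v_2 = -6.

-6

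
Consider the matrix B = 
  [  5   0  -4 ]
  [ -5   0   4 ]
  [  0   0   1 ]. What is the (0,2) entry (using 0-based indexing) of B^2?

-24

Characteristic polynomial: r^3 - 6r^2 + 5r = r(r - 5)(r - 1), so the eigenvalues are 0, 1, 5.
r=5: eigenvector (1, -1, 0).
r=0: eigenvector (0, 1, 0).
r=1: eigenvector (1, -1, 1).
P = [[1, 0, 1], [-1, 1, -1], [0, 0, 1]], D = diag(5, 0, 1), P⁻¹ = [[1, 0, -1], [1, 1, 0], [0, 0, 1]].
B² = P·diag(25, 0, 1)·P⁻¹ = [[25, 0, -24], [-25, 0, 24], [0, 0, 1]].
The requested entry is -24.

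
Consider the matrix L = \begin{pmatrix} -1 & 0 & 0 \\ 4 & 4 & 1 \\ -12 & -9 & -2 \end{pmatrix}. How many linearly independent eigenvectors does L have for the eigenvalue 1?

1

L − 1I = [[-2, 0, 0], [4, 3, 1], [-12, -9, -3]].
This matrix has rank 2, so its null space has dimension 3 − 2 = 1.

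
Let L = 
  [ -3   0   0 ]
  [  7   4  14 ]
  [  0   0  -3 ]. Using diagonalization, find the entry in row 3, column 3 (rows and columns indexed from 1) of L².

Characteristic polynomial: t^3 + 2t^2 - 15t - 36 = (t - 4)(t + 3)^2, so the eigenvalues are -3, -3, 4.
t=-3: eigenvector (-1, -1, 1).
t=4: eigenvector (0, 1, 0).
t=-3: eigenvector (-2, 0, 1).
P = [[-1, 0, -2], [-1, 1, 0], [1, 0, 1]], D = diag(-3, 4, -3), P⁻¹ = [[1, 0, 2], [1, 1, 2], [-1, 0, -1]].
L² = P·diag(9, 16, 9)·P⁻¹ = [[9, 0, 0], [7, 16, 14], [0, 0, 9]].
The requested entry is 9.

9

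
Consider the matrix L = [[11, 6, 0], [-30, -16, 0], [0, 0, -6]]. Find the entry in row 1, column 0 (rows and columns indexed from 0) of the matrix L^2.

Characteristic polynomial: λ^3 + 11λ^2 + 34λ + 24 = (λ + 1)(λ + 4)(λ + 6), so the eigenvalues are -6, -4, -1.
λ=-4: eigenvector (-2, 5, 0).
λ=-1: eigenvector (1, -2, 0).
λ=-6: eigenvector (0, 0, 1).
P = [[-2, 1, 0], [5, -2, 0], [0, 0, 1]], D = diag(-4, -1, -6), P⁻¹ = [[2, 1, 0], [5, 2, 0], [0, 0, 1]].
L² = P·diag(16, 1, 36)·P⁻¹ = [[-59, -30, 0], [150, 76, 0], [0, 0, 36]].
The requested entry is 150.

150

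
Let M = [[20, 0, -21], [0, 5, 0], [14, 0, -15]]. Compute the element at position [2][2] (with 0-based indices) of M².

-69

Characteristic polynomial: s^3 - 10s^2 + 19s + 30 = (s - 6)(s - 5)(s + 1), so the eigenvalues are -1, 5, 6.
s=-1: eigenvector (1, 0, 1).
s=5: eigenvector (0, 1, 0).
s=6: eigenvector (3, 0, 2).
P = [[1, 0, 3], [0, 1, 0], [1, 0, 2]], D = diag(-1, 5, 6), P⁻¹ = [[-2, 0, 3], [0, 1, 0], [1, 0, -1]].
M² = P·diag(1, 25, 36)·P⁻¹ = [[106, 0, -105], [0, 25, 0], [70, 0, -69]].
The requested entry is -69.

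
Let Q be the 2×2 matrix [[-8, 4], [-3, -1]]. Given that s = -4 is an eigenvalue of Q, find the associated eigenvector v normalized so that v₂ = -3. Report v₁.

Q + 4I = [[-4, 4], [-3, 3]].
Solving (Q + 4I)v = 0 gives the eigenspace spanned by (-3, -3).
With v₂ = -3, v = (-3, -3), so v₁ = -3.

-3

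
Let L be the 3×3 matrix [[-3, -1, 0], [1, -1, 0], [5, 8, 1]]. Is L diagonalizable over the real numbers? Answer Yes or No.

Characteristic polynomial: p(λ) = λ^3 + 3λ^2 - 4 = (λ - 1)(λ + 2)^2.
λ = -2 has algebraic multiplicity 2; rank(L + 2I) = 2, so geometric multiplicity = 1.
Geometric multiplicity < algebraic multiplicity, so L is not diagonalizable.

No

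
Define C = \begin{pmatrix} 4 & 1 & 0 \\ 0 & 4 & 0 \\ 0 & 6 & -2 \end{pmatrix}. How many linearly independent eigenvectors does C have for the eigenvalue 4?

1

C − 4I = [[0, 1, 0], [0, 0, 0], [0, 6, -6]].
This matrix has rank 2, so its null space has dimension 3 − 2 = 1.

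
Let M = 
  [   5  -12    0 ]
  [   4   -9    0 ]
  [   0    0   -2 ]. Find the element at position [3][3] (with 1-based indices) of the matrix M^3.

Characteristic polynomial: μ^3 + 6μ^2 + 11μ + 6 = (μ + 1)(μ + 2)(μ + 3), so the eigenvalues are -3, -2, -1.
μ=-3: eigenvector (-3, -2, 0).
μ=-2: eigenvector (0, 0, 1).
μ=-1: eigenvector (2, 1, 0).
P = [[-3, 0, 2], [-2, 0, 1], [0, 1, 0]], D = diag(-3, -2, -1), P⁻¹ = [[1, -2, 0], [0, 0, 1], [2, -3, 0]].
M³ = P·diag(-27, -8, -1)·P⁻¹ = [[77, -156, 0], [52, -105, 0], [0, 0, -8]].
The requested entry is -8.

-8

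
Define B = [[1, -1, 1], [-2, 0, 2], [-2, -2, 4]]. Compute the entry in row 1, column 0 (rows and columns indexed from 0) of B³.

Characteristic polynomial: r^3 - 5r^2 + 8r - 4 = (r - 2)^2(r - 1), so the eigenvalues are 1, 2, 2.
r=2: eigenvector (-1, 1, 0).
r=1: eigenvector (1, 2, 2).
r=2: eigenvector (0, 1, 1).
P = [[-1, 1, 0], [1, 2, 1], [0, 2, 1]], D = diag(2, 1, 2), P⁻¹ = [[0, 1, -1], [1, 1, -1], [-2, -2, 3]].
B³ = P·diag(8, 1, 8)·P⁻¹ = [[1, -7, 7], [-14, -6, 14], [-14, -14, 22]].
The requested entry is -14.

-14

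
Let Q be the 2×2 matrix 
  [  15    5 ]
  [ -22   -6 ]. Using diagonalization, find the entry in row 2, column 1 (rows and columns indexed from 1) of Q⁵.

-46222

Characteristic polynomial: λ^2 - 9λ + 20 = (λ - 5)(λ - 4), so the eigenvalues are 4, 5.
λ=5: eigenvector (1, -2).
λ=4: eigenvector (-5, 11).
P = [[1, -5], [-2, 11]], D = diag(5, 4), P⁻¹ = [[11, 5], [2, 1]].
Q⁵ = P·diag(3125, 1024)·P⁻¹ = [[24135, 10505], [-46222, -19986]].
The requested entry is -46222.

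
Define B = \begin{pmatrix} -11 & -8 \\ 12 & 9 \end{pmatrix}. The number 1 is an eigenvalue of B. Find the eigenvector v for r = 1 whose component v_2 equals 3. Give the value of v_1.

-2

B − 1I = [[-12, -8], [12, 8]].
Solving (B − 1I)v = 0 gives the eigenspace spanned by (-2, 3).
With v_2 = 3, v = (-2, 3), so v_1 = -2.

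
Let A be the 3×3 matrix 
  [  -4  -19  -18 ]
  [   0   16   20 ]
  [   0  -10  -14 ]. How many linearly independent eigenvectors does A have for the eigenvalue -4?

1

A + 4I = [[0, -19, -18], [0, 20, 20], [0, -10, -10]].
This matrix has rank 2, so its null space has dimension 3 − 2 = 1.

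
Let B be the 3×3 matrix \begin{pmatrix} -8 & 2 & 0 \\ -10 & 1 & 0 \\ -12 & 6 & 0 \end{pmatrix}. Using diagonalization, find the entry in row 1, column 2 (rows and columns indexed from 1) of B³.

Characteristic polynomial: μ^3 + 7μ^2 + 12μ = μ(μ + 3)(μ + 4), so the eigenvalues are -4, -3, 0.
μ=0: eigenvector (0, 0, 1).
μ=-3: eigenvector (2, 5, -2).
μ=-4: eigenvector (1, 2, 0).
P = [[0, 2, 1], [0, 5, 2], [1, -2, 0]], D = diag(0, -3, -4), P⁻¹ = [[-4, 2, 1], [-2, 1, 0], [5, -2, 0]].
B³ = P·diag(0, -27, -64)·P⁻¹ = [[-212, 74, 0], [-370, 121, 0], [-108, 54, 0]].
The requested entry is 74.

74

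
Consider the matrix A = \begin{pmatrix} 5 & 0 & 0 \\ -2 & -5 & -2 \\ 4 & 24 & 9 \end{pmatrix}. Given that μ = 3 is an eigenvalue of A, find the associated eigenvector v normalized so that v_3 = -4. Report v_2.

1

A − 3I = [[2, 0, 0], [-2, -8, -2], [4, 24, 6]].
Solving (A − 3I)v = 0 gives the eigenspace spanned by (0, 1, -4).
With v_3 = -4, v = (0, 1, -4), so v_2 = 1.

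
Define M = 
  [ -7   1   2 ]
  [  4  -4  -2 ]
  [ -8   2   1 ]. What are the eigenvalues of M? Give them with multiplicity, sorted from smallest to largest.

-4, -3, -3

Characteristic polynomial: p(λ) = λ^3 + 10λ^2 + 33λ + 36 = (λ + 3)^2(λ + 4).
Roots (with multiplicity): -4, -3, -3.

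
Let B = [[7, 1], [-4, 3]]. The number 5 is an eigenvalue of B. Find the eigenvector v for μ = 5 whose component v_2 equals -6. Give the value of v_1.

B − 5I = [[2, 1], [-4, -2]].
Solving (B − 5I)v = 0 gives the eigenspace spanned by (3, -6).
With v_2 = -6, v = (3, -6), so v_1 = 3.

3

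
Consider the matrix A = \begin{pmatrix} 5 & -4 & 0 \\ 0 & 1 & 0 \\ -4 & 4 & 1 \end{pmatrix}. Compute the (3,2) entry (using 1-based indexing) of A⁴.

624

Characteristic polynomial: μ^3 - 7μ^2 + 11μ - 5 = (μ - 5)(μ - 1)^2, so the eigenvalues are 1, 1, 5.
μ=5: eigenvector (1, 0, -1).
μ=1: eigenvector (1, 1, -1).
μ=1: eigenvector (2, 2, -1).
P = [[1, 1, 2], [0, 1, 2], [-1, -1, -1]], D = diag(5, 1, 1), P⁻¹ = [[1, -1, 0], [-2, 1, -2], [1, 0, 1]].
A⁴ = P·diag(625, 1, 1)·P⁻¹ = [[625, -624, 0], [0, 1, 0], [-624, 624, 1]].
The requested entry is 624.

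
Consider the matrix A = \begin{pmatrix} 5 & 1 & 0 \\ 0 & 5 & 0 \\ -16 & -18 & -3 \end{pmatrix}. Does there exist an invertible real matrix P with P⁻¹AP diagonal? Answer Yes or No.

Characteristic polynomial: p(λ) = λ^3 - 7λ^2 - 5λ + 75 = (λ - 5)^2(λ + 3).
λ = 5 has algebraic multiplicity 2; rank(A − 5I) = 2, so geometric multiplicity = 1.
Geometric multiplicity < algebraic multiplicity, so A is not diagonalizable.

No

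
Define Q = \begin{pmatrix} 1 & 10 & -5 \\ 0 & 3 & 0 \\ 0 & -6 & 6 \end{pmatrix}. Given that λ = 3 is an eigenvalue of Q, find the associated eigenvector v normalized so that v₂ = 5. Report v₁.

0

Q − 3I = [[-2, 10, -5], [0, 0, 0], [0, -6, 3]].
Solving (Q − 3I)v = 0 gives the eigenspace spanned by (0, 5, 10).
With v₂ = 5, v = (0, 5, 10), so v₁ = 0.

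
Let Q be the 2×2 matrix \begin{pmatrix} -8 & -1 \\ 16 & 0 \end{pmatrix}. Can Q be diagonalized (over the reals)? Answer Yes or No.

Characteristic polynomial: p(t) = t^2 + 8t + 16 = (t + 4)^2.
t = -4 has algebraic multiplicity 2; rank(Q + 4I) = 1, so geometric multiplicity = 1.
Geometric multiplicity < algebraic multiplicity, so Q is not diagonalizable.

No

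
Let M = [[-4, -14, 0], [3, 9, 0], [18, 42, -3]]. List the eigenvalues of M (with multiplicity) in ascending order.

Characteristic polynomial: p(μ) = μ^3 - 2μ^2 - 9μ + 18 = (μ - 3)(μ - 2)(μ + 3).
Roots (with multiplicity): -3, 2, 3.

-3, 2, 3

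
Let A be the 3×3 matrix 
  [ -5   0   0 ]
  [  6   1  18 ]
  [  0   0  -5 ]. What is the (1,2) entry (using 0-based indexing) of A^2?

Characteristic polynomial: t^3 + 9t^2 + 15t - 25 = (t - 1)(t + 5)^2, so the eigenvalues are -5, -5, 1.
t=-5: eigenvector (1, -1, 0).
t=1: eigenvector (0, 1, 0).
t=-5: eigenvector (-2, -1, 1).
P = [[1, 0, -2], [-1, 1, -1], [0, 0, 1]], D = diag(-5, 1, -5), P⁻¹ = [[1, 0, 2], [1, 1, 3], [0, 0, 1]].
A² = P·diag(25, 1, 25)·P⁻¹ = [[25, 0, 0], [-24, 1, -72], [0, 0, 25]].
The requested entry is -72.

-72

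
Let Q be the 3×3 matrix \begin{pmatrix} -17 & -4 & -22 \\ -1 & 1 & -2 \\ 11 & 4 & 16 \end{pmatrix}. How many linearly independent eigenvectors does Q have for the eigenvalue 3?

1

Q − 3I = [[-20, -4, -22], [-1, -2, -2], [11, 4, 13]].
This matrix has rank 2, so its null space has dimension 3 − 2 = 1.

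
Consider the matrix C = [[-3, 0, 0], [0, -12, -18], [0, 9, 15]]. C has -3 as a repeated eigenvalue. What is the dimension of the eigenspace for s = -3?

C + 3I = [[0, 0, 0], [0, -9, -18], [0, 9, 18]].
This matrix has rank 1, so its null space has dimension 3 − 1 = 2.

2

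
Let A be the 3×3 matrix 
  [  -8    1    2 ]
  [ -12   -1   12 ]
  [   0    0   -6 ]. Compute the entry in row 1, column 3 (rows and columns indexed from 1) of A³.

Characteristic polynomial: λ^3 + 15λ^2 + 74λ + 120 = (λ + 4)(λ + 5)(λ + 6), so the eigenvalues are -6, -5, -4.
λ=-5: eigenvector (1, 3, 0).
λ=-4: eigenvector (1, 4, 0).
λ=-6: eigenvector (1, 0, 1).
P = [[1, 1, 1], [3, 4, 0], [0, 0, 1]], D = diag(-5, -4, -6), P⁻¹ = [[4, -1, -4], [-3, 1, 3], [0, 0, 1]].
A³ = P·diag(-125, -64, -216)·P⁻¹ = [[-308, 61, 92], [-732, 119, 732], [0, 0, -216]].
The requested entry is 92.

92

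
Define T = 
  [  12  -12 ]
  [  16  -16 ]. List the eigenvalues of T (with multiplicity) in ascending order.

Characteristic polynomial: p(λ) = λ^2 + 4λ = λ(λ + 4).
Roots (with multiplicity): -4, 0.

-4, 0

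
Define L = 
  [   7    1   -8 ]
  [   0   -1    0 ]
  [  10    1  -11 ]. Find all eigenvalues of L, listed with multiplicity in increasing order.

Characteristic polynomial: p(r) = r^3 + 5r^2 + 7r + 3 = (r + 1)^2(r + 3).
Roots (with multiplicity): -3, -1, -1.

-3, -1, -1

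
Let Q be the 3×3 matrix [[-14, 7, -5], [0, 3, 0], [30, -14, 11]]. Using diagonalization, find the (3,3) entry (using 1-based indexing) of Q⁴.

-509

Characteristic polynomial: λ^3 - 13λ + 12 = (λ - 3)(λ - 1)(λ + 4), so the eigenvalues are -4, 1, 3.
λ=-4: eigenvector (1, 0, -2).
λ=3: eigenvector (1, 1, -2).
λ=1: eigenvector (-1, 0, 3).
P = [[1, 1, -1], [0, 1, 0], [-2, -2, 3]], D = diag(-4, 3, 1), P⁻¹ = [[3, -1, 1], [0, 1, 0], [2, 0, 1]].
Q⁴ = P·diag(256, 81, 1)·P⁻¹ = [[766, -175, 255], [0, 81, 0], [-1530, 350, -509]].
The requested entry is -509.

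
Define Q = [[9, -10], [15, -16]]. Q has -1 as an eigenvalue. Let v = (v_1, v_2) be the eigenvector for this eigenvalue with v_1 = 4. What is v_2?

4

Q + 1I = [[10, -10], [15, -15]].
Solving (Q + 1I)v = 0 gives the eigenspace spanned by (4, 4).
With v_1 = 4, v = (4, 4), so v_2 = 4.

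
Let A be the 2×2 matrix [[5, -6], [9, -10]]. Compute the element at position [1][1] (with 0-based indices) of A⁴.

Characteristic polynomial: s^2 + 5s + 4 = (s + 1)(s + 4), so the eigenvalues are -4, -1.
s=-4: eigenvector (-2, -3).
s=-1: eigenvector (1, 1).
P = [[-2, 1], [-3, 1]], D = diag(-4, -1), P⁻¹ = [[1, -1], [3, -2]].
A⁴ = P·diag(256, 1)·P⁻¹ = [[-509, 510], [-765, 766]].
The requested entry is 766.

766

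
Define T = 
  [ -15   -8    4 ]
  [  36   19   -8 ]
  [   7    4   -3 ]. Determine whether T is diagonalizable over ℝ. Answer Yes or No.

No

Characteristic polynomial: p(μ) = μ^3 - μ^2 - 5μ - 3 = (μ - 3)(μ + 1)^2.
μ = -1 has algebraic multiplicity 2; rank(T + 1I) = 2, so geometric multiplicity = 1.
Geometric multiplicity < algebraic multiplicity, so T is not diagonalizable.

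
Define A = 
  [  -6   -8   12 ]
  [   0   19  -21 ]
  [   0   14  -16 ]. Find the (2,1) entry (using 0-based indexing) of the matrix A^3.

Characteristic polynomial: s^3 + 3s^2 - 28s - 60 = (s - 5)(s + 2)(s + 6), so the eigenvalues are -6, -2, 5.
s=-6: eigenvector (1, 0, 0).
s=-2: eigenvector (1, 1, 1).
s=5: eigenvector (0, 3, 2).
P = [[1, 1, 0], [0, 1, 3], [0, 1, 2]], D = diag(-6, -2, 5), P⁻¹ = [[1, 2, -3], [0, -2, 3], [0, 1, -1]].
A³ = P·diag(-216, -8, 125)·P⁻¹ = [[-216, -416, 624], [0, 391, -399], [0, 266, -274]].
The requested entry is 266.

266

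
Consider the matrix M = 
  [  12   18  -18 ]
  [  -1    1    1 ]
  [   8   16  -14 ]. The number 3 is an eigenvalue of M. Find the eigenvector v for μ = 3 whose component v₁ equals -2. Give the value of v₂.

M − 3I = [[9, 18, -18], [-1, -2, 1], [8, 16, -17]].
Solving (M − 3I)v = 0 gives the eigenspace spanned by (-2, 1, 0).
With v₁ = -2, v = (-2, 1, 0), so v₂ = 1.

1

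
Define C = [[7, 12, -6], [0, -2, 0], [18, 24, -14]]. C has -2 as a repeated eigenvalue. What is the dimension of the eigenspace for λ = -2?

C + 2I = [[9, 12, -6], [0, 0, 0], [18, 24, -12]].
This matrix has rank 1, so its null space has dimension 3 − 1 = 2.

2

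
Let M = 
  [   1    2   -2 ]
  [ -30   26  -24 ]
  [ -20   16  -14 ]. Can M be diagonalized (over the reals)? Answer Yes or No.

Characteristic polynomial: p(r) = r^3 - 13r^2 + 52r - 60 = (r - 6)(r - 5)(r - 2).
All 3 eigenvalues are distinct, so M is diagonalizable.

Yes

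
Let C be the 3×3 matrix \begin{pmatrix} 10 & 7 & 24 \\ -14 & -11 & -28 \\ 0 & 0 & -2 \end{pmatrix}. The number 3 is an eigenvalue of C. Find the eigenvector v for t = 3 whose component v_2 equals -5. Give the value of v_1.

5

C − 3I = [[7, 7, 24], [-14, -14, -28], [0, 0, -5]].
Solving (C − 3I)v = 0 gives the eigenspace spanned by (5, -5, 0).
With v_2 = -5, v = (5, -5, 0), so v_1 = 5.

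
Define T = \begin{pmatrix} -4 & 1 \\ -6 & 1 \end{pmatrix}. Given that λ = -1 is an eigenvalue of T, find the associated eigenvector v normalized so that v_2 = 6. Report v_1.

2

T + 1I = [[-3, 1], [-6, 2]].
Solving (T + 1I)v = 0 gives the eigenspace spanned by (2, 6).
With v_2 = 6, v = (2, 6), so v_1 = 2.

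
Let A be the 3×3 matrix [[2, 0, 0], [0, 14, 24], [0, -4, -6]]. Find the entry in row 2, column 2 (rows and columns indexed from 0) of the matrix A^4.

-2544

Characteristic polynomial: μ^3 - 10μ^2 + 28μ - 24 = (μ - 6)(μ - 2)^2, so the eigenvalues are 2, 2, 6.
μ=2: eigenvector (1, 0, 0).
μ=6: eigenvector (0, 3, -1).
μ=2: eigenvector (0, -2, 1).
P = [[1, 0, 0], [0, 3, -2], [0, -1, 1]], D = diag(2, 6, 2), P⁻¹ = [[1, 0, 0], [0, 1, 2], [0, 1, 3]].
A⁴ = P·diag(16, 1296, 16)·P⁻¹ = [[16, 0, 0], [0, 3856, 7680], [0, -1280, -2544]].
The requested entry is -2544.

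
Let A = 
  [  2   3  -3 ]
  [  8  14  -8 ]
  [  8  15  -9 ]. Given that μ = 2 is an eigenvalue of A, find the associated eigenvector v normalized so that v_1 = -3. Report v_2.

6

A − 2I = [[0, 3, -3], [8, 12, -8], [8, 15, -11]].
Solving (A − 2I)v = 0 gives the eigenspace spanned by (-3, 6, 6).
With v_1 = -3, v = (-3, 6, 6), so v_2 = 6.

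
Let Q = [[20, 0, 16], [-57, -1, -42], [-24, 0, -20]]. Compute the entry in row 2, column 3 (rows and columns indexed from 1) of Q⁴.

-510

Characteristic polynomial: μ^3 + μ^2 - 16μ - 16 = (μ - 4)(μ + 1)(μ + 4), so the eigenvalues are -4, -1, 4.
μ=-1: eigenvector (0, 1, 0).
μ=4: eigenvector (1, -3, -1).
μ=-4: eigenvector (-2, 4, 3).
P = [[0, 1, -2], [1, -3, 4], [0, -1, 3]], D = diag(-1, 4, -4), P⁻¹ = [[5, 1, 2], [3, 0, 2], [1, 0, 1]].
Q⁴ = P·diag(1, 256, 256)·P⁻¹ = [[256, 0, 0], [-1275, 1, -510], [0, 0, 256]].
The requested entry is -510.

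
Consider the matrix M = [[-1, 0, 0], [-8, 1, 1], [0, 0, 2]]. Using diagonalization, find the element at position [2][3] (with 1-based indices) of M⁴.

15

Characteristic polynomial: s^3 - 2s^2 - s + 2 = (s - 2)(s - 1)(s + 1), so the eigenvalues are -1, 1, 2.
s=-1: eigenvector (1, 4, 0).
s=1: eigenvector (0, 1, 0).
s=2: eigenvector (0, 1, 1).
P = [[1, 0, 0], [4, 1, 1], [0, 0, 1]], D = diag(-1, 1, 2), P⁻¹ = [[1, 0, 0], [-4, 1, -1], [0, 0, 1]].
M⁴ = P·diag(1, 1, 16)·P⁻¹ = [[1, 0, 0], [0, 1, 15], [0, 0, 16]].
The requested entry is 15.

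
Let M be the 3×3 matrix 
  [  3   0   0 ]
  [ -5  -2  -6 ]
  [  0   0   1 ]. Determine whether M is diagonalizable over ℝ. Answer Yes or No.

Yes

Characteristic polynomial: p(r) = r^3 - 2r^2 - 5r + 6 = (r - 3)(r - 1)(r + 2).
All 3 eigenvalues are distinct, so M is diagonalizable.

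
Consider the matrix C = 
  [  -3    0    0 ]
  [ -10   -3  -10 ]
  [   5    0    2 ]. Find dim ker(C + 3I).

2

C + 3I = [[0, 0, 0], [-10, 0, -10], [5, 0, 5]].
This matrix has rank 1, so its null space has dimension 3 − 1 = 2.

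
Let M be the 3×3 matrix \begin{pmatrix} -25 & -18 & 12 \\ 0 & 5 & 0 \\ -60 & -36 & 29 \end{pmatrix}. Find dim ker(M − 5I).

M − 5I = [[-30, -18, 12], [0, 0, 0], [-60, -36, 24]].
This matrix has rank 1, so its null space has dimension 3 − 1 = 2.

2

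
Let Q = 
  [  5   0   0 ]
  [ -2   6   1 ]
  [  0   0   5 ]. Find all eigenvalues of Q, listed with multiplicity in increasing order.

Characteristic polynomial: p(λ) = λ^3 - 16λ^2 + 85λ - 150 = (λ - 6)(λ - 5)^2.
Roots (with multiplicity): 5, 5, 6.

5, 5, 6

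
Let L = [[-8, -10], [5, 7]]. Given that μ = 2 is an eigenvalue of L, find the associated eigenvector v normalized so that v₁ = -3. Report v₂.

L − 2I = [[-10, -10], [5, 5]].
Solving (L − 2I)v = 0 gives the eigenspace spanned by (-3, 3).
With v₁ = -3, v = (-3, 3), so v₂ = 3.

3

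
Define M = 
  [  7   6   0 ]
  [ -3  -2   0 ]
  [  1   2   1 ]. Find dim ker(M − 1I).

M − 1I = [[6, 6, 0], [-3, -3, 0], [1, 2, 0]].
This matrix has rank 2, so its null space has dimension 3 − 2 = 1.

1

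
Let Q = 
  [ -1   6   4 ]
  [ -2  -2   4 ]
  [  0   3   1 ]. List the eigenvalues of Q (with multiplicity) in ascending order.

Characteristic polynomial: p(t) = t^3 + 2t^2 - t - 2 = (t - 1)(t + 1)(t + 2).
Roots (with multiplicity): -2, -1, 1.

-2, -1, 1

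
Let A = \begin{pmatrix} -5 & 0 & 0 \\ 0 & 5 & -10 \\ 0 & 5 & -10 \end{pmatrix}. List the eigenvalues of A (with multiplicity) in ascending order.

-5, -5, 0

Characteristic polynomial: p(t) = t^3 + 10t^2 + 25t = t(t + 5)^2.
Roots (with multiplicity): -5, -5, 0.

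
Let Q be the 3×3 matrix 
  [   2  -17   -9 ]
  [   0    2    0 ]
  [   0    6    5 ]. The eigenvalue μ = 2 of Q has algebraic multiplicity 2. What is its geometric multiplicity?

Q − 2I = [[0, -17, -9], [0, 0, 0], [0, 6, 3]].
This matrix has rank 2, so its null space has dimension 3 − 2 = 1.

1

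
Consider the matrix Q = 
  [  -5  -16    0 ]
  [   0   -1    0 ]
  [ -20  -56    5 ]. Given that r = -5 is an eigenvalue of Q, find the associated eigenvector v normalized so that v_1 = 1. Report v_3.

Q + 5I = [[0, -16, 0], [0, 4, 0], [-20, -56, 10]].
Solving (Q + 5I)v = 0 gives the eigenspace spanned by (1, 0, 2).
With v_1 = 1, v = (1, 0, 2), so v_3 = 2.

2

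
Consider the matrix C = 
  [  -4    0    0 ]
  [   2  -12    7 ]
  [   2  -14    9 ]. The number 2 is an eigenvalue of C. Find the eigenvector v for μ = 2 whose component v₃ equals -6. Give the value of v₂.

C − 2I = [[-6, 0, 0], [2, -14, 7], [2, -14, 7]].
Solving (C − 2I)v = 0 gives the eigenspace spanned by (0, -3, -6).
With v₃ = -6, v = (0, -3, -6), so v₂ = -3.

-3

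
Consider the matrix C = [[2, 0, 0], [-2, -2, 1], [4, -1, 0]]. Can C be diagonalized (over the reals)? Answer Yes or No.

No

Characteristic polynomial: p(r) = r^3 - 3r - 2 = (r - 2)(r + 1)^2.
r = -1 has algebraic multiplicity 2; rank(C + 1I) = 2, so geometric multiplicity = 1.
Geometric multiplicity < algebraic multiplicity, so C is not diagonalizable.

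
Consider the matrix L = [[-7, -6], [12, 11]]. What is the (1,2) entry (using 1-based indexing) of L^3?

-126

Characteristic polynomial: t^2 - 4t - 5 = (t - 5)(t + 1), so the eigenvalues are -1, 5.
t=5: eigenvector (1, -2).
t=-1: eigenvector (1, -1).
P = [[1, 1], [-2, -1]], D = diag(5, -1), P⁻¹ = [[-1, -1], [2, 1]].
L³ = P·diag(125, -1)·P⁻¹ = [[-127, -126], [252, 251]].
The requested entry is -126.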